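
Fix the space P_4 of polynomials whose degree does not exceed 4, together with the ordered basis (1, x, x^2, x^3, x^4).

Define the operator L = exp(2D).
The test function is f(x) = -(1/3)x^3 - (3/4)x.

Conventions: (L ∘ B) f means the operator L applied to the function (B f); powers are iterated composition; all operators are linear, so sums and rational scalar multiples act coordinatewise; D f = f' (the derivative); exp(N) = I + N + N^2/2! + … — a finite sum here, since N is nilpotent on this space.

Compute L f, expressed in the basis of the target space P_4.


order-1 term: -2x^2 - 3/2
order-2 term: -4x
order-3 term: -8/3
the series for exp(2D) f terminates at order 3
exp(2D) f = -(1/3)x^3 - 2x^2 - (19/4)x - 25/6

the result is g(x) = -(1/3)x^3 - 2x^2 - (19/4)x - 25/6


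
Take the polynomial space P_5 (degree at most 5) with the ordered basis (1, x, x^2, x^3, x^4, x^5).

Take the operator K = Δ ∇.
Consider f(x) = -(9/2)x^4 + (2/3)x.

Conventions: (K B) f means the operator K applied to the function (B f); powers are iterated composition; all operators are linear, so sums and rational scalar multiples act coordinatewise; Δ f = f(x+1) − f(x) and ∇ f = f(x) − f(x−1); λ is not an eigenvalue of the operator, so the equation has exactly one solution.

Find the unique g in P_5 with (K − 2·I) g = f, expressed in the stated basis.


the result is g(x) = (9/4)x^4 + (27/2)x^2 - (1/3)x + 63/4

write g with unknown coordinates in the stated basis and equate coefficients in (K − 2·I) g = f
solving from the highest basis element down gives g = (9/4)x^4 + (27/2)x^2 - (1/3)x + 63/4
check: K g = 27x^2 + 63/2
so K g − 2·g = -(9/2)x^4 + (2/3)x = f ✓


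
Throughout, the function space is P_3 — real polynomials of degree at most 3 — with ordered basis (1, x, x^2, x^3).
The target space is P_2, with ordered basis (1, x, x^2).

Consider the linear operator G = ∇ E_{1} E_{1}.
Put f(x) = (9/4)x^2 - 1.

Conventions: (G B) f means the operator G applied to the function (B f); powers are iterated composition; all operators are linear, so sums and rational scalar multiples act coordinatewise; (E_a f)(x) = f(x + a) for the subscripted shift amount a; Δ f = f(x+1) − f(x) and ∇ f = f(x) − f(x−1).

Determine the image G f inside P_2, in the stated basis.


E_{1} f = (9/4)x^2 + (9/2)x + 5/4
E_{1} E_{1} f = (9/4)x^2 + 9x + 8
∇ E_{1} E_{1} f = (9/2)x + 27/4

the image equals g(x) = (9/2)x + 27/4


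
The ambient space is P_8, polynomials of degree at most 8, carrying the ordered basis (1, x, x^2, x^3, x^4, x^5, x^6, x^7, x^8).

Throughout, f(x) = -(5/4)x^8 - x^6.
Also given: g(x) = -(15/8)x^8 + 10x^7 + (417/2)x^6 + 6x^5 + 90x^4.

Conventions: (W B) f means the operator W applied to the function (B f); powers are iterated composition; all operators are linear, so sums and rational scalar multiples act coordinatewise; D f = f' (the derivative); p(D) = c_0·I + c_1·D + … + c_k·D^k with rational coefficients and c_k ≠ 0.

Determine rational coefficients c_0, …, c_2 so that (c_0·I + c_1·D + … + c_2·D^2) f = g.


p(D) = (3/2)·I − D − 3·D^2, i.e. c_0 = 3/2, c_1 = -1, c_2 = -3

D^0 f = -(5/4)x^8 - x^6
D^1 f = -10x^7 - 6x^5
D^2 f = -70x^6 - 30x^4
matching coefficients of g against c_0 f + c_1 Df + … from the top degree down determines the c_i
solution: c_0 = 3/2, c_1 = -1, c_2 = -3


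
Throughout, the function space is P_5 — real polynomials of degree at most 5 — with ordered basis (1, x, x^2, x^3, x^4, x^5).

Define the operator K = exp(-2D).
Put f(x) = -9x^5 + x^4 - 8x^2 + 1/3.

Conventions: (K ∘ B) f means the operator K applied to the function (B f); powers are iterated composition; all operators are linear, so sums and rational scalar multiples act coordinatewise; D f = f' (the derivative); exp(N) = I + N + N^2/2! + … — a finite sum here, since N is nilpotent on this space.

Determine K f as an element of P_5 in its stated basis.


the result is g(x) = -9x^5 + 91x^4 - 368x^3 + 736x^2 - 720x + 817/3

order-1 term: 90x^4 - 8x^3 + 32x
order-2 term: -360x^3 + 24x^2 - 32
order-3 term: 720x^2 - 32x
order-4 term: -720x + 16
order-5 term: 288
the series for exp(-2D) f terminates at order 5
exp(-2D) f = -9x^5 + 91x^4 - 368x^3 + 736x^2 - 720x + 817/3


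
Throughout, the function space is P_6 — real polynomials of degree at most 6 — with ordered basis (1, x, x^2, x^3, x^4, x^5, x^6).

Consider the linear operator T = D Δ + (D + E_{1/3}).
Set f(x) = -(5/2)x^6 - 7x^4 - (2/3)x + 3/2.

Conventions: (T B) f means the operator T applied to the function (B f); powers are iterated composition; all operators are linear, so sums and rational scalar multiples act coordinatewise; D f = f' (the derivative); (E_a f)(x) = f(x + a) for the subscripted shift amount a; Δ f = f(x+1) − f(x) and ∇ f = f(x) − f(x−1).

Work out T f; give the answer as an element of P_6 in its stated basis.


the result is g(x) = -(5/2)x^6 - 20x^5 - (517/6)x^4 - (5108/27)x^3 - (12913/54)x^2 - (13022/81)x - 30967/729

Δ f = -15x^5 - (75/2)x^4 - 78x^3 - (159/2)x^2 - 43x - 61/6
D Δ f = -75x^4 - 150x^3 - 234x^2 - 159x - 43
D f = -15x^5 - 28x^3 - 2/3
E_{1/3} f = -(5/2)x^6 - 5x^5 - (67/6)x^4 - (302/27)x^3 - (277/54)x^2 - (143/81)x + 866/729
(D + E_{1/3}) f = -(5/2)x^6 - 20x^5 - (67/6)x^4 - (1058/27)x^3 - (277/54)x^2 - (143/81)x + 380/729
(D Δ + (D + E_{1/3})) f = -(5/2)x^6 - 20x^5 - (517/6)x^4 - (5108/27)x^3 - (12913/54)x^2 - (13022/81)x - 30967/729


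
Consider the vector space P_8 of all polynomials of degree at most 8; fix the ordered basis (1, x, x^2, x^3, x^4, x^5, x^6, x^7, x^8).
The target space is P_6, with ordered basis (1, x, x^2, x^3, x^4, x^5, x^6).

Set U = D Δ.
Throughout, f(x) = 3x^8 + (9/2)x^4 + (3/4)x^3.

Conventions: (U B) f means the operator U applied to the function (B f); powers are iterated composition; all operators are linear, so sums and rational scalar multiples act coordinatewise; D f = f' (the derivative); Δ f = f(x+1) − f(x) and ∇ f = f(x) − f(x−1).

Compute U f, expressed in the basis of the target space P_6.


Δ f = 24x^7 + 84x^6 + 168x^5 + 210x^4 + 186x^3 + (453/4)x^2 + (177/4)x + 33/4
D Δ f = 168x^6 + 504x^5 + 840x^4 + 840x^3 + 558x^2 + (453/2)x + 177/4

the image equals g(x) = 168x^6 + 504x^5 + 840x^4 + 840x^3 + 558x^2 + (453/2)x + 177/4


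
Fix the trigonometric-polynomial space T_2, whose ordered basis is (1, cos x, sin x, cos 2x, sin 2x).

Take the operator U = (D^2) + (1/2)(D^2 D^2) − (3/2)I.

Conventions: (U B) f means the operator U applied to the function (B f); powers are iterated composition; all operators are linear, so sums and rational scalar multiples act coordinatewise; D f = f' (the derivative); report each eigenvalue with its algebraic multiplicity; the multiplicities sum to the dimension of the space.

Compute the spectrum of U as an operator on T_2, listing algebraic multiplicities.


λ = -2 (multiplicity 2), λ = -3/2 (multiplicity 1), λ = 5/2 (multiplicity 2)

image of 1: -3/2
image of cos x: -2cos x
image of sin x: -2sin x
image of cos 2x: (5/2)cos 2x
image of sin 2x: (5/2)sin 2x
the matrix is diagonal; its diagonal is (-3/2, -2, -2, 5/2, 5/2)
for a triangular matrix the eigenvalues are the diagonal entries, with algebraic multiplicity their repetition count


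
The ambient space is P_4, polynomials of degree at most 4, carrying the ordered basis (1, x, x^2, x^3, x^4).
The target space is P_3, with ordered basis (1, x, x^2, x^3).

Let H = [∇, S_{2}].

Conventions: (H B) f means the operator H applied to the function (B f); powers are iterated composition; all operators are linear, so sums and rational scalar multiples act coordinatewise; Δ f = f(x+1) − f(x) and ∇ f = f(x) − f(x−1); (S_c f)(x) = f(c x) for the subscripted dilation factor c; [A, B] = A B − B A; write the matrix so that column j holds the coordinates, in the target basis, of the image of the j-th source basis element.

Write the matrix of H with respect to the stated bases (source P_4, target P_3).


the matrix is [[0, 1, -3, 7, -15]; [0, 0, 4, -18, 56]; [0, 0, 0, 12, -72]; [0, 0, 0, 0, 32]] (rows listed top to bottom)

image of 1: 0
image of x: 1
image of x^2: 4x - 3
image of x^3: 12x^2 - 18x + 7
image of x^4: 32x^3 - 72x^2 + 56x - 15
each image's coordinates form column j of the matrix


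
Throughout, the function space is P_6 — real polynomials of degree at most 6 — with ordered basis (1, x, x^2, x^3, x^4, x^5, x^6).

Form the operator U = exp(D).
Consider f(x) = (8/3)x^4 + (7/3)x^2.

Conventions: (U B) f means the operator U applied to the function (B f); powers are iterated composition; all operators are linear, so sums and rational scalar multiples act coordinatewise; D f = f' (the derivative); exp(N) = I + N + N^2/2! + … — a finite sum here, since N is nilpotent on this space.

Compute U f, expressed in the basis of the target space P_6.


the result is g(x) = (8/3)x^4 + (32/3)x^3 + (55/3)x^2 + (46/3)x + 5

order-1 term: (32/3)x^3 + (14/3)x
order-2 term: 16x^2 + 7/3
order-3 term: (32/3)x
order-4 term: 8/3
the series for exp(D) f terminates at order 4
exp(D) f = (8/3)x^4 + (32/3)x^3 + (55/3)x^2 + (46/3)x + 5


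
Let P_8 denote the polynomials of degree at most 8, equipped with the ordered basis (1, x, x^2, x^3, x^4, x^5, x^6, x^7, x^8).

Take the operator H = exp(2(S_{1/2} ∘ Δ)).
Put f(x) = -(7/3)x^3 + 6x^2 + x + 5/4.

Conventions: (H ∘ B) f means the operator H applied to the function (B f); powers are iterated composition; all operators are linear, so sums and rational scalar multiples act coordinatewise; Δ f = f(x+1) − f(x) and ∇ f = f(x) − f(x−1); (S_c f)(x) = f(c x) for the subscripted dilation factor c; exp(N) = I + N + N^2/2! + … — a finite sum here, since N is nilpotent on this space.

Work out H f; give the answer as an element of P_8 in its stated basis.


order-1 term: -(7/2)x^2 + 5x + 28/3
order-2 term: -(7/2)x + 3/2
order-3 term: -7/3
the series for exp(2(S_{1/2} ∘ Δ)) f terminates at order 3
exp(2(S_{1/2} ∘ Δ)) f = -(7/3)x^3 + (5/2)x^2 + (5/2)x + 39/4

g(x) = -(7/3)x^3 + (5/2)x^2 + (5/2)x + 39/4


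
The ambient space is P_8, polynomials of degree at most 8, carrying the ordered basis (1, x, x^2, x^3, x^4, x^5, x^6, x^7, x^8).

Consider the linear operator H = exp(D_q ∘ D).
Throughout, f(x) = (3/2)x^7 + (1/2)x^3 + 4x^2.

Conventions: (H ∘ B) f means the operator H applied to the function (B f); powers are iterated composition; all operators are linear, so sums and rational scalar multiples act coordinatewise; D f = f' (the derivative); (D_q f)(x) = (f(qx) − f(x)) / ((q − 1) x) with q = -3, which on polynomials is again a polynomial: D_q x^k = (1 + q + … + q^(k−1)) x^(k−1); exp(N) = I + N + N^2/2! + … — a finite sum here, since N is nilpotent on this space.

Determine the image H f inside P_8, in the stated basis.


order-1 term: -1911x^5 - 3x + 8
order-2 term: 95550x^3
order-3 term: -191100x
the series for exp(D_q ∘ D) f terminates at order 3
exp(D_q ∘ D) f = (3/2)x^7 - 1911x^5 + (191101/2)x^3 + 4x^2 - 191103x + 8

g(x) = (3/2)x^7 - 1911x^5 + (191101/2)x^3 + 4x^2 - 191103x + 8


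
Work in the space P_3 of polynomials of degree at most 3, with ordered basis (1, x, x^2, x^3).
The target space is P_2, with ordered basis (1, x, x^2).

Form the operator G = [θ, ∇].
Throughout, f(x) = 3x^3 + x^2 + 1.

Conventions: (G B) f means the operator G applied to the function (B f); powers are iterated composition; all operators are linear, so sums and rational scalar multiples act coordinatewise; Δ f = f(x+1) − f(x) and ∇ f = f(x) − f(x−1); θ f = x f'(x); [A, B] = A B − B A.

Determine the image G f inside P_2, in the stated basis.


∇ f = 9x^2 - 7x + 2
θ ∇ f = 18x^2 - 7x
θ f = 9x^3 + 2x^2
∇ θ f = 27x^2 - 23x + 7
[θ, ∇] f = -9x^2 + 16x - 7

the result is g(x) = -9x^2 + 16x - 7


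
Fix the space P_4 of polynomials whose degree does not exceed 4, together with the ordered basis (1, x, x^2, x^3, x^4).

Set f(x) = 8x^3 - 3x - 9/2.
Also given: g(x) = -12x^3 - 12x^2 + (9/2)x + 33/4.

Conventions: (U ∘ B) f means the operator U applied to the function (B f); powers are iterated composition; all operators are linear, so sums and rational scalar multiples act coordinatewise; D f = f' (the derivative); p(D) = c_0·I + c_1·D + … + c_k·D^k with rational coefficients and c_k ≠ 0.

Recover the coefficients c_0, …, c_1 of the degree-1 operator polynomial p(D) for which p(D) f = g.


D^0 f = 8x^3 - 3x - 9/2
D^1 f = 24x^2 - 3
matching coefficients of g against c_0 f + c_1 Df + … from the top degree down determines the c_i
solution: c_0 = -3/2, c_1 = -1/2

c_0 = -3/2, c_1 = -1/2


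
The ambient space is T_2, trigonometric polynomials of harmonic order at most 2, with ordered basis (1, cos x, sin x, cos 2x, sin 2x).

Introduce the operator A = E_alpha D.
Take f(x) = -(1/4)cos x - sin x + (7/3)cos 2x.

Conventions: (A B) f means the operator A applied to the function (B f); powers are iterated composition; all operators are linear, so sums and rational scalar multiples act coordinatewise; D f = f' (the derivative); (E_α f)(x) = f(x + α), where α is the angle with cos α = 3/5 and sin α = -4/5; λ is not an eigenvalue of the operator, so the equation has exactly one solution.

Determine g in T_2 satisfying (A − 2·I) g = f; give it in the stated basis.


write g with unknown coordinates in the stated basis and equate coefficients in (A − 2·I) g = f
solving from the highest basis element down gives g = (1/2)cos x + (7/12)sin x - (7/12)cos 2x - (49/12)sin 2x
check: A g = (3/4)cos x + (1/6)sin x + (7/6)cos 2x - (49/6)sin 2x
so A g − 2·g = -(1/4)cos x - sin x + (7/3)cos 2x = f ✓

the image equals g(x) = (1/2)cos x + (7/12)sin x - (7/12)cos 2x - (49/12)sin 2x


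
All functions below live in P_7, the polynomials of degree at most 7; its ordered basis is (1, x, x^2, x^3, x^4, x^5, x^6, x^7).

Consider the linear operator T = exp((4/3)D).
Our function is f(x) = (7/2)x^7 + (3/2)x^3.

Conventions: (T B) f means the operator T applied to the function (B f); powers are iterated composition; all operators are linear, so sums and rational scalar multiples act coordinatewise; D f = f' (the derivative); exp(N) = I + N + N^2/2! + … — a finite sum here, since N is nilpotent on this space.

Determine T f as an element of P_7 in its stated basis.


g(x) = (7/2)x^7 + (98/3)x^6 + (392/3)x^5 + (7840/27)x^4 + (62963/162)x^3 + (25574/81)x^2 + (106184/729)x + 65120/2187

order-1 term: (98/3)x^6 + 6x^2
order-2 term: (392/3)x^5 + 8x
order-3 term: (7840/27)x^4 + 32/9
order-4 term: (31360/81)x^3
order-5 term: (25088/81)x^2
order-6 term: (100352/729)x
order-7 term: 57344/2187
the series for exp((4/3)D) f terminates at order 7
exp((4/3)D) f = (7/2)x^7 + (98/3)x^6 + (392/3)x^5 + (7840/27)x^4 + (62963/162)x^3 + (25574/81)x^2 + (106184/729)x + 65120/2187


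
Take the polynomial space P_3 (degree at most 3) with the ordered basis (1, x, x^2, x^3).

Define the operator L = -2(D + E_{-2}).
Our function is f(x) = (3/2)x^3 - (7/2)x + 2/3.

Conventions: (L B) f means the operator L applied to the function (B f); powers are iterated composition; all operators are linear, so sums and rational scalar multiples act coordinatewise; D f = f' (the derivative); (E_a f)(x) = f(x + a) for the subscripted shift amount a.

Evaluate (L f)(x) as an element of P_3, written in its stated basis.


the result is g(x) = -3x^3 + 9x^2 - 29x + 47/3

D f = (9/2)x^2 - 7/2
E_{-2} f = (3/2)x^3 - 9x^2 + (29/2)x - 13/3
(D + E_{-2}) f = (3/2)x^3 - (9/2)x^2 + (29/2)x - 47/6
(-2(D + E_{-2})) f = -3x^3 + 9x^2 - 29x + 47/3


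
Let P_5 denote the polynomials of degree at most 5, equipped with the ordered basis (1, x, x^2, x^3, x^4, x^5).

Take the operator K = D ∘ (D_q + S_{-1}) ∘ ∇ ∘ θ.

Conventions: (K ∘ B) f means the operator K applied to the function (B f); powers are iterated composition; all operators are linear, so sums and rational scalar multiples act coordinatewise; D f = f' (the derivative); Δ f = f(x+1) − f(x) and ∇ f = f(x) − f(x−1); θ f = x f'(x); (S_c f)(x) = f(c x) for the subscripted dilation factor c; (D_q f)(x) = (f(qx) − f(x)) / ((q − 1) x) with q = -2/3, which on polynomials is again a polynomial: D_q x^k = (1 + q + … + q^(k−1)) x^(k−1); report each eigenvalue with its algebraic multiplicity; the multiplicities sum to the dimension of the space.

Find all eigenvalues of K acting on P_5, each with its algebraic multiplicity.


λ = 0 (multiplicity 6)

image of 1: 0
image of x: 0
image of x^2: -4
image of x^3: 18x + 12
image of x^4: -48x^2 - (208/9)x - 24
image of x^5: 100x^3 + (1675/9)x^2 + (200/9)x + 125/3
the matrix is upper triangular; its diagonal is (0, 0, 0, 0, 0, 0)
for a triangular matrix the eigenvalues are the diagonal entries, with algebraic multiplicity their repetition count


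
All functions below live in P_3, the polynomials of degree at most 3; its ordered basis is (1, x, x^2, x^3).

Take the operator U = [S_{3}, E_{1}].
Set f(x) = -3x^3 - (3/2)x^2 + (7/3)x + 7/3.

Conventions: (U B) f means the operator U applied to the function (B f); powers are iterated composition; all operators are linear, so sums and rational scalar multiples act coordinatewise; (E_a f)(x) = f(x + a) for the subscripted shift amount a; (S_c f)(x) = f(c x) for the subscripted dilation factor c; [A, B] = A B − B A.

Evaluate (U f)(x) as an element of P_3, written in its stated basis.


E_{1} f = -3x^3 - (21/2)x^2 - (29/3)x + 1/6
S_{3} E_{1} f = -81x^3 - (189/2)x^2 - 29x + 1/6
S_{3} f = -81x^3 - (27/2)x^2 + 7x + 7/3
E_{1} S_{3} f = -81x^3 - (513/2)x^2 - 263x - 511/6
[S_{3}, E_{1}] f = 162x^2 + 234x + 256/3

the result is g(x) = 162x^2 + 234x + 256/3


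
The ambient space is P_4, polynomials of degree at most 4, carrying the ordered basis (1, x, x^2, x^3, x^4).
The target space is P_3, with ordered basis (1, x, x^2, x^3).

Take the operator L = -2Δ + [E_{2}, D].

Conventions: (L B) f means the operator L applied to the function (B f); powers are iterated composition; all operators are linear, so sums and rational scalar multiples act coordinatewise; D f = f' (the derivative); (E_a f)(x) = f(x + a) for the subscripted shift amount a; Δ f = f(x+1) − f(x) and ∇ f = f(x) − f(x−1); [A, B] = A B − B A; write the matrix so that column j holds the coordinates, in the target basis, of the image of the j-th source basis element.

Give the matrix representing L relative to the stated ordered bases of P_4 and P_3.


image of 1: 0
image of x: -2
image of x^2: -4x - 2
image of x^3: -6x^2 - 6x - 2
image of x^4: -8x^3 - 12x^2 - 8x - 2
each image's coordinates form column j of the matrix

the matrix is [[0, -2, -2, -2, -2]; [0, 0, -4, -6, -8]; [0, 0, 0, -6, -12]; [0, 0, 0, 0, -8]] (rows listed top to bottom)


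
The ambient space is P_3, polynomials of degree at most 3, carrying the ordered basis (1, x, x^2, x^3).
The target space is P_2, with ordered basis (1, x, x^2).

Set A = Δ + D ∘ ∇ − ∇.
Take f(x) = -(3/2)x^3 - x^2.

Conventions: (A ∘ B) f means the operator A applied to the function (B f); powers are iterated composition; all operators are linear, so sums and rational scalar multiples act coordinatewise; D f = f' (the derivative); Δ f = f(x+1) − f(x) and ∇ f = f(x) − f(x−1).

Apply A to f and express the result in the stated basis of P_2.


the image equals g(x) = -18x + 1/2

Δ f = -(9/2)x^2 - (13/2)x - 5/2
∇ f = -(9/2)x^2 + (5/2)x - 1/2
D ∇ f = -9x + 5/2
∇ f = -(9/2)x^2 + (5/2)x - 1/2
(-∇) f = (9/2)x^2 - (5/2)x + 1/2
(Δ + D ∘ ∇ − ∇) f = -18x + 1/2


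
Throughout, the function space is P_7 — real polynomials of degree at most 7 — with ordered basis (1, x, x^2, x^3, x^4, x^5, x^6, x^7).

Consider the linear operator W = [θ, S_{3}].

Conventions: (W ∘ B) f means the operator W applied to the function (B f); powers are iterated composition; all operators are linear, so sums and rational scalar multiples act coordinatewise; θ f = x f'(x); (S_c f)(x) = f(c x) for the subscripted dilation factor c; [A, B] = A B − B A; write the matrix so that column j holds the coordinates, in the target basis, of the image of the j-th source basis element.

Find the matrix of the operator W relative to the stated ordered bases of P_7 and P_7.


the matrix is [[0, 0, 0, 0, 0, 0, 0, 0]; [0, 0, 0, 0, 0, 0, 0, 0]; [0, 0, 0, 0, 0, 0, 0, 0]; [0, 0, 0, 0, 0, 0, 0, 0]; [0, 0, 0, 0, 0, 0, 0, 0]; [0, 0, 0, 0, 0, 0, 0, 0]; [0, 0, 0, 0, 0, 0, 0, 0]; [0, 0, 0, 0, 0, 0, 0, 0]] (rows listed top to bottom)

image of 1: 0
image of x: 0
image of x^2: 0
image of x^3: 0
image of x^4: 0
image of x^5: 0
image of x^6: 0
image of x^7: 0
each image's coordinates form column j of the matrix


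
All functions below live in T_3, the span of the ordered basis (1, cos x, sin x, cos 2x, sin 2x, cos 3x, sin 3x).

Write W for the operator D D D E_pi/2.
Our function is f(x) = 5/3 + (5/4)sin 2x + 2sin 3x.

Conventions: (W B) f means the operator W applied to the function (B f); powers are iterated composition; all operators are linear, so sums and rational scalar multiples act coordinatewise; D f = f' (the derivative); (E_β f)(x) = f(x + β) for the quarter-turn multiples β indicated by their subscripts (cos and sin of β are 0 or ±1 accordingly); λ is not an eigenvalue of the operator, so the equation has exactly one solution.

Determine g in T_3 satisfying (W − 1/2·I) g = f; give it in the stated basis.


write g with unknown coordinates in the stated basis and equate coefficients in (W − 1/2·I) g = f
solving from the highest basis element down gives g = -10/3 - (40/257)cos 2x - (5/514)sin 2x - (4/55)sin 3x
check: W g = -(20/257)cos 2x + (320/257)sin 2x + (108/55)sin 3x
so W g − 1/2·g = 5/3 + (5/4)sin 2x + 2sin 3x = f ✓

the result is g(x) = -10/3 - (40/257)cos 2x - (5/514)sin 2x - (4/55)sin 3x


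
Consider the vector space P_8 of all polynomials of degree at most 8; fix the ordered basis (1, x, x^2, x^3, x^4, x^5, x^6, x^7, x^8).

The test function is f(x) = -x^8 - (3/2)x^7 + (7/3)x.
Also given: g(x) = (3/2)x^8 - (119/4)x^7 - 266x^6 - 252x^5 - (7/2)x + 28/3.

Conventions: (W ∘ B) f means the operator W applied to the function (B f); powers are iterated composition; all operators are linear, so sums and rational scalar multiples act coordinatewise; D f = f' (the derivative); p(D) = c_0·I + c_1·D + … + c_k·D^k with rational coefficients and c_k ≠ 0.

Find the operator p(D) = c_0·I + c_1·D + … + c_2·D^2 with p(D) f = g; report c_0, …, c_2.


c_0 = -3/2, c_1 = 4, c_2 = 4

D^0 f = -x^8 - (3/2)x^7 + (7/3)x
D^1 f = -8x^7 - (21/2)x^6 + 7/3
D^2 f = -56x^6 - 63x^5
matching coefficients of g against c_0 f + c_1 Df + … from the top degree down determines the c_i
solution: c_0 = -3/2, c_1 = 4, c_2 = 4


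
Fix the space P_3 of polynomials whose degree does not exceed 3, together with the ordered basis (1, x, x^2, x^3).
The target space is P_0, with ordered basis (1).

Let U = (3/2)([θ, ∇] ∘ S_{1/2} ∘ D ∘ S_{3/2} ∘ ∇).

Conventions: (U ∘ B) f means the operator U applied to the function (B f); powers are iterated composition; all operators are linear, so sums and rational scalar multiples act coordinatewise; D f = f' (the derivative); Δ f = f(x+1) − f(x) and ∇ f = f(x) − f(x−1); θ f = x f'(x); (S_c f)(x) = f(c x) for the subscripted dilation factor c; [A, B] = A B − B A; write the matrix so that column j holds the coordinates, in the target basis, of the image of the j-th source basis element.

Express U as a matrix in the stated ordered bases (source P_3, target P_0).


image of 1: 0
image of x: 0
image of x^2: 0
image of x^3: -81/8
each image's coordinates form column j of the matrix

the matrix is [[0, 0, 0, -81/8]] (rows listed top to bottom)


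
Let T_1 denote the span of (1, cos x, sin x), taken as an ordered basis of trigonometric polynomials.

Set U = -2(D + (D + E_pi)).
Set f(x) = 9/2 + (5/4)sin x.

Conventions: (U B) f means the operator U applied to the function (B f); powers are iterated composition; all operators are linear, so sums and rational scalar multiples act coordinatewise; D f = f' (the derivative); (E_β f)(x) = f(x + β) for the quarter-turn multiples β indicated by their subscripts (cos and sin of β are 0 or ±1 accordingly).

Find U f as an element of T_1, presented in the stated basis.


the result is g(x) = -9 - 5cos x + (5/2)sin x

D f = (5/4)cos x
D f = (5/4)cos x
E_pi f = 9/2 - (5/4)sin x
(D + E_pi) f = 9/2 + (5/4)cos x - (5/4)sin x
(D + (D + E_pi)) f = 9/2 + (5/2)cos x - (5/4)sin x
(-2(D + (D + E_pi))) f = -9 - 5cos x + (5/2)sin x


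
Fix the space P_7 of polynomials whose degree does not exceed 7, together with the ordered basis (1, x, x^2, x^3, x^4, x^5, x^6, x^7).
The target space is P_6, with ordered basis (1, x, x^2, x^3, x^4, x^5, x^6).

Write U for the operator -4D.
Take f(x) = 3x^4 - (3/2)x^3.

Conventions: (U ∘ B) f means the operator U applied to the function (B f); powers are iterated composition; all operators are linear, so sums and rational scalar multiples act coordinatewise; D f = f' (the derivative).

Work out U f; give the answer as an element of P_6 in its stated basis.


the result is g(x) = -48x^3 + 18x^2

D f = 12x^3 - (9/2)x^2
(-4D) f = -48x^3 + 18x^2


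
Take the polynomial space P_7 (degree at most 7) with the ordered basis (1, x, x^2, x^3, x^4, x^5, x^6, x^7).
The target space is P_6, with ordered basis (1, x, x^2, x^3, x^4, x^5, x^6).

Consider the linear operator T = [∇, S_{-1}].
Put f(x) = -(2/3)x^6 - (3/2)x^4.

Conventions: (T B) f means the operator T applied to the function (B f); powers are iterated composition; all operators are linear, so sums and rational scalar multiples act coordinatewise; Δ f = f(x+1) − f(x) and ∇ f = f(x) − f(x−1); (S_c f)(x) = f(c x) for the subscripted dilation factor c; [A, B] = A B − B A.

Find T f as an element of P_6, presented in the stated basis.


S_{-1} f = -(2/3)x^6 - (3/2)x^4
∇ S_{-1} f = -4x^5 + 10x^4 - (58/3)x^3 + 19x^2 - 10x + 13/6
∇ f = -4x^5 + 10x^4 - (58/3)x^3 + 19x^2 - 10x + 13/6
S_{-1} ∇ f = 4x^5 + 10x^4 + (58/3)x^3 + 19x^2 + 10x + 13/6
[∇, S_{-1}] f = -8x^5 - (116/3)x^3 - 20x

the image equals g(x) = -8x^5 - (116/3)x^3 - 20x


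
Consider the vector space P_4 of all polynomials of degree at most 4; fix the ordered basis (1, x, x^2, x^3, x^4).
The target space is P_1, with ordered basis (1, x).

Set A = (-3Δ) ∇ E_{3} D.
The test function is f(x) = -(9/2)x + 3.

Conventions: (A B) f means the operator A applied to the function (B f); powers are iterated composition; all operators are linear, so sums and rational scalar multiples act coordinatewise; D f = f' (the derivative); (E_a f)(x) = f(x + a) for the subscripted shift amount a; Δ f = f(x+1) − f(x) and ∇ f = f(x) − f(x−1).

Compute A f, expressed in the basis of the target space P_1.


D f = -9/2
E_{3} D f = -9/2
∇ E_{3} D f = 0
Δ (∇ E_{3} D) f = 0
(-3Δ) (∇ E_{3} D) f = 0

the result is g(x) = 0


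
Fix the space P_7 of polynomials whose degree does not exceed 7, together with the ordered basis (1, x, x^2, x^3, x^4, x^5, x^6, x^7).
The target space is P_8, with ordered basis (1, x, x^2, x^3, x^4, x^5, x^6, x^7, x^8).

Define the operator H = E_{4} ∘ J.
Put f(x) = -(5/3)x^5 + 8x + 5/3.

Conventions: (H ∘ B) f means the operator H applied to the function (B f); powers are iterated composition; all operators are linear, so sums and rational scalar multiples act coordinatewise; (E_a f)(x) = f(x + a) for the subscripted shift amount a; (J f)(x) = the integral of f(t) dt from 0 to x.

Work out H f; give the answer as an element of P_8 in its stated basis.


J f = -(5/18)x^6 + 4x^2 + (5/3)x
E_{4} J f = -(5/18)x^6 - (20/3)x^5 - (200/3)x^4 - (3200/9)x^3 - (3188/3)x^2 - 1673x - 9604/9

g(x) = -(5/18)x^6 - (20/3)x^5 - (200/3)x^4 - (3200/9)x^3 - (3188/3)x^2 - 1673x - 9604/9


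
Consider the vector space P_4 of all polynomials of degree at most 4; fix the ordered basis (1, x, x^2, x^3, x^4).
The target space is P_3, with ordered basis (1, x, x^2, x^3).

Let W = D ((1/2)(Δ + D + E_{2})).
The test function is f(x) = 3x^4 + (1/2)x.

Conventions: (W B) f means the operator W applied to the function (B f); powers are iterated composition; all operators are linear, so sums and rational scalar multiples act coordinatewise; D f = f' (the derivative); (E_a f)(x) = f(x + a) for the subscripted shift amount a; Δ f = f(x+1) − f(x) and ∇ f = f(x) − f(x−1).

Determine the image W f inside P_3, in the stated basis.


the image equals g(x) = 6x^3 + 72x^2 + 90x + 217/4

Δ f = 12x^3 + 18x^2 + 12x + 7/2
D f = 12x^3 + 1/2
E_{2} f = 3x^4 + 24x^3 + 72x^2 + (193/2)x + 49
(Δ + D + E_{2}) f = 3x^4 + 48x^3 + 90x^2 + (217/2)x + 53
((1/2)(Δ + D + E_{2})) f = (3/2)x^4 + 24x^3 + 45x^2 + (217/4)x + 53/2
D ((1/2)(Δ + D + E_{2})) f = 6x^3 + 72x^2 + 90x + 217/4


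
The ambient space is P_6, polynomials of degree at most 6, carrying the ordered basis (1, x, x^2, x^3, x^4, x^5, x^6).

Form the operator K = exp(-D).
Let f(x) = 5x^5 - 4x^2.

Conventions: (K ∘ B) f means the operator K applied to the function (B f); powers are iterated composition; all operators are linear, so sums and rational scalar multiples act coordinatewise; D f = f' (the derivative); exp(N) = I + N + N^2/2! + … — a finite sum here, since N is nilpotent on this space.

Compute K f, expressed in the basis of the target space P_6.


the image equals g(x) = 5x^5 - 25x^4 + 50x^3 - 54x^2 + 33x - 9

order-1 term: -25x^4 + 8x
order-2 term: 50x^3 - 4
order-3 term: -50x^2
order-4 term: 25x
order-5 term: -5
the series for exp(-D) f terminates at order 5
exp(-D) f = 5x^5 - 25x^4 + 50x^3 - 54x^2 + 33x - 9


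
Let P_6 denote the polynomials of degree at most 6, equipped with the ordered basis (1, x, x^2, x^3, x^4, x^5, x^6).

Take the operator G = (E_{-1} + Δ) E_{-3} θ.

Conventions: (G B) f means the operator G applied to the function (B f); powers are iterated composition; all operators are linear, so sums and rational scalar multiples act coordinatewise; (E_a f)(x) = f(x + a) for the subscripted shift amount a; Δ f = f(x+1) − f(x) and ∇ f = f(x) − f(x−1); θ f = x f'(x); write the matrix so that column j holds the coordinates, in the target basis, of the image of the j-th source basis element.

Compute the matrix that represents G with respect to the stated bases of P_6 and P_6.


the matrix is [[0, -3, 22, -135, 764, -4065, 20586]; [0, 1, -12, 99, -720, 4775, -29268]; [0, 0, 2, -27, 264, -2250, 17190]; [0, 0, 0, 3, -48, 550, -5400]; [0, 0, 0, 0, 4, -75, 990]; [0, 0, 0, 0, 0, 5, -108]; [0, 0, 0, 0, 0, 0, 6]] (rows listed top to bottom)

image of 1: 0
image of x: x - 3
image of x^2: 2x^2 - 12x + 22
image of x^3: 3x^3 - 27x^2 + 99x - 135
image of x^4: 4x^4 - 48x^3 + 264x^2 - 720x + 764
image of x^5: 5x^5 - 75x^4 + 550x^3 - 2250x^2 + 4775x - 4065
image of x^6: 6x^6 - 108x^5 + 990x^4 - 5400x^3 + 17190x^2 - 29268x + 20586
each image's coordinates form column j of the matrix


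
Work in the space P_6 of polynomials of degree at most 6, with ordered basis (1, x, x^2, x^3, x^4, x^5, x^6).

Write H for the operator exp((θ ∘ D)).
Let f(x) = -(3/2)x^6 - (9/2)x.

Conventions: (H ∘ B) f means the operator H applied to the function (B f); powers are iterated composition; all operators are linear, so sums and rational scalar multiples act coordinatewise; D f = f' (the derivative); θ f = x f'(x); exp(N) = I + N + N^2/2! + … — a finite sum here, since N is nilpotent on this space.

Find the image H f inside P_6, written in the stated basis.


order-1 term: -45x^5
order-2 term: -450x^4
order-3 term: -1800x^3
order-4 term: -2700x^2
order-5 term: -1080x
the series for exp((θ ∘ D)) f terminates at order 5
exp((θ ∘ D)) f = -(3/2)x^6 - 45x^5 - 450x^4 - 1800x^3 - 2700x^2 - (2169/2)x

the image equals g(x) = -(3/2)x^6 - 45x^5 - 450x^4 - 1800x^3 - 2700x^2 - (2169/2)x


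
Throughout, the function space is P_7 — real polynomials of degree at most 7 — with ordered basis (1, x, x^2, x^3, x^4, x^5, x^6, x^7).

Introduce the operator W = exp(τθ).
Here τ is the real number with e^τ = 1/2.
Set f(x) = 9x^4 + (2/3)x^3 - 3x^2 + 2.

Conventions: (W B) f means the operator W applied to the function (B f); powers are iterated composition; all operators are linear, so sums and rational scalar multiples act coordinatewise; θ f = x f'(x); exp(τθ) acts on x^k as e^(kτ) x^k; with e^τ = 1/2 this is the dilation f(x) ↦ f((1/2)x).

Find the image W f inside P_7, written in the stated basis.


exp(τθ) x^k = e^(kτ) x^k; with e^τ = 1/2 this sends x^k to (1/2)^k x^k
x^2 ↦ 1/4 x^2
x^3 ↦ 1/8 x^3
x^4 ↦ 1/16 x^4
applying this coordinatewise to f: exp(τθ) f = (9/16)x^4 + (1/12)x^3 - (3/4)x^2 + 2

the result is g(x) = (9/16)x^4 + (1/12)x^3 - (3/4)x^2 + 2


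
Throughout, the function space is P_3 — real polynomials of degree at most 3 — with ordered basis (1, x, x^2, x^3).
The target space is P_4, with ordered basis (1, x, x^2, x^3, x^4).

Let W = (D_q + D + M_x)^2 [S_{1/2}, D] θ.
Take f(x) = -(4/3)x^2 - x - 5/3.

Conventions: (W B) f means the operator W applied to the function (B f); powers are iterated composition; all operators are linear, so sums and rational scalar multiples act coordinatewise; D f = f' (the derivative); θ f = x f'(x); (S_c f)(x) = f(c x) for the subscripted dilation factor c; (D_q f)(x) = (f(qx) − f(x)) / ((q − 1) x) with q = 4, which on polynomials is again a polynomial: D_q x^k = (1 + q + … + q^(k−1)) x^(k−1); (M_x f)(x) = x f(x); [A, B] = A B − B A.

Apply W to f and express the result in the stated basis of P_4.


θ f = -(8/3)x^2 - x
D θ f = -(16/3)x - 1
S_{1/2} D θ f = -(8/3)x - 1
S_{1/2} θ f = -(2/3)x^2 - (1/2)x
D S_{1/2} θ f = -(4/3)x - 1/2
[S_{1/2}, D] θ f = -(4/3)x - 1/2
D_q [S_{1/2}, D] θ f = -4/3
D [S_{1/2}, D] θ f = -4/3
M_x [S_{1/2}, D] θ f = -(4/3)x^2 - (1/2)x
(D_q + D + M_x) [S_{1/2}, D] θ f = -(4/3)x^2 - (1/2)x - 8/3
D_q (D_q + D + M_x) [S_{1/2}, D] θ f = -(20/3)x - 1/2
D (D_q + D + M_x) [S_{1/2}, D] θ f = -(8/3)x - 1/2
M_x (D_q + D + M_x) [S_{1/2}, D] θ f = -(4/3)x^3 - (1/2)x^2 - (8/3)x
(D_q + D + M_x) (D_q + D + M_x) [S_{1/2}, D] θ f = -(4/3)x^3 - (1/2)x^2 - 12x - 1

the result is g(x) = -(4/3)x^3 - (1/2)x^2 - 12x - 1


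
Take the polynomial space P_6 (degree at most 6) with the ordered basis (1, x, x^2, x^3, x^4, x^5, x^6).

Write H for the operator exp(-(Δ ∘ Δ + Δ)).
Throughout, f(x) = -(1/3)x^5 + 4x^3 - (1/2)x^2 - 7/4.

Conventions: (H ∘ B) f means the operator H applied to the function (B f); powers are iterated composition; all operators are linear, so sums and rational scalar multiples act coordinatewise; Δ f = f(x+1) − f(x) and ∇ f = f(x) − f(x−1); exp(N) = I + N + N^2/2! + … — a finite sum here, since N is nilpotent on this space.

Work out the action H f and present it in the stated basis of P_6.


order-1 term: (5/3)x^4 + 10x^3 + (34/3)x^2 - 10x - 97/6
order-2 term: -(10/3)x^3 - 30x^2 - (239/3)x - 119/2
order-3 term: (10/3)x^2 + 30x + 193/3
order-4 term: -(5/3)x - 10
order-5 term: 1/3
the series for exp(-(Δ ∘ Δ + Δ)) f terminates at order 5
exp(-(Δ ∘ Δ + Δ)) f = -(1/3)x^5 + (5/3)x^4 + (32/3)x^3 - (95/6)x^2 - (184/3)x - 91/4

the result is g(x) = -(1/3)x^5 + (5/3)x^4 + (32/3)x^3 - (95/6)x^2 - (184/3)x - 91/4


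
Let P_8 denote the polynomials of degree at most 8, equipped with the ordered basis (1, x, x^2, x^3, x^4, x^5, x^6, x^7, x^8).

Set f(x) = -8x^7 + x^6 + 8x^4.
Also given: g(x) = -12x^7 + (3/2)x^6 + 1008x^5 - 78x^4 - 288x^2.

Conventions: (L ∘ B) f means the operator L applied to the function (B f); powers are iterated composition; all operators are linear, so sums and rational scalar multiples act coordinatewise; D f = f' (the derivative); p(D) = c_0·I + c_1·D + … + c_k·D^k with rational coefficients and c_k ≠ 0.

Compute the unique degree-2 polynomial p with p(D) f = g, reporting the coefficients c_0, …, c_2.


p(D) = (3/2)·I − 3·D^2, i.e. c_0 = 3/2, c_1 = 0, c_2 = -3

D^0 f = -8x^7 + x^6 + 8x^4
D^1 f = -56x^6 + 6x^5 + 32x^3
D^2 f = -336x^5 + 30x^4 + 96x^2
matching coefficients of g against c_0 f + c_1 Df + … from the top degree down determines the c_i
solution: c_0 = 3/2, c_1 = 0, c_2 = -3


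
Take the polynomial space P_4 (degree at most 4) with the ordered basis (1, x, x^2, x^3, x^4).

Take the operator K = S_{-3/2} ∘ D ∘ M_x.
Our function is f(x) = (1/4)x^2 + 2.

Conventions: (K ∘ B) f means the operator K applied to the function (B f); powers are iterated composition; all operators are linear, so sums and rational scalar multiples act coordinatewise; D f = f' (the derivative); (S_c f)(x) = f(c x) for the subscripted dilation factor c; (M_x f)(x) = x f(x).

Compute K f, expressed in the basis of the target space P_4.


the image equals g(x) = (27/16)x^2 + 2

M_x f = (1/4)x^3 + 2x
D M_x f = (3/4)x^2 + 2
S_{-3/2} D M_x f = (27/16)x^2 + 2


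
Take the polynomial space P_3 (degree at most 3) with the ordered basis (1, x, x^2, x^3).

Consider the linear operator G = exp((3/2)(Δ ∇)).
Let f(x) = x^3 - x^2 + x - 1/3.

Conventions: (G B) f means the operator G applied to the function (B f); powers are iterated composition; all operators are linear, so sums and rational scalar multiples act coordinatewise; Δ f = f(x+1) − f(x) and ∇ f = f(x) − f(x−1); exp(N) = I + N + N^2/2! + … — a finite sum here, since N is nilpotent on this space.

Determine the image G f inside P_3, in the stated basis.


order-1 term: 9x - 3
the series for exp((3/2)(Δ ∇)) f terminates at order 1
exp((3/2)(Δ ∇)) f = x^3 - x^2 + 10x - 10/3

the image equals g(x) = x^3 - x^2 + 10x - 10/3


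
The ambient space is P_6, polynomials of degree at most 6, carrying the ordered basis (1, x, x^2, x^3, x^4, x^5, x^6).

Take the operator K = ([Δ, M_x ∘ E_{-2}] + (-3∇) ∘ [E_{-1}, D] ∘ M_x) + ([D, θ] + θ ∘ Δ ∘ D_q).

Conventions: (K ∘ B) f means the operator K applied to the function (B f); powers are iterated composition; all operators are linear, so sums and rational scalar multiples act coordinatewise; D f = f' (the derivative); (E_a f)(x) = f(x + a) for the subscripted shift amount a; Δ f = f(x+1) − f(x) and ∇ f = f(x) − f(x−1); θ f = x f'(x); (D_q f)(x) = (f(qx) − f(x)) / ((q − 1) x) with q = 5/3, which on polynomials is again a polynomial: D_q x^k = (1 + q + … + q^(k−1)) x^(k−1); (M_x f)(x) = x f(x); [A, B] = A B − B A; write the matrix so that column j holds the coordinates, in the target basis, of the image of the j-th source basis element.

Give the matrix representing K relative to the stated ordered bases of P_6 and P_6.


image of 1: 1
image of x: x
image of x^2: x^2 + 1
image of x^3: x^3 + (125/9)x - 1
image of x^4: x^4 + (598/9)x^2 + (236/9)x + 1
image of x^5: x^5 + (6034/27)x^3 + (5494/27)x^2 + (6169/81)x - 1
image of x^6: x^6 + (152605/243)x^4 + (72860/81)x^3 + (152605/243)x^2 + (35782/243)x + 1
each image's coordinates form column j of the matrix

the matrix is [[1, 0, 1, -1, 1, -1, 1]; [0, 1, 0, 125/9, 236/9, 6169/81, 35782/243]; [0, 0, 1, 0, 598/9, 5494/27, 152605/243]; [0, 0, 0, 1, 0, 6034/27, 72860/81]; [0, 0, 0, 0, 1, 0, 152605/243]; [0, 0, 0, 0, 0, 1, 0]; [0, 0, 0, 0, 0, 0, 1]] (rows listed top to bottom)


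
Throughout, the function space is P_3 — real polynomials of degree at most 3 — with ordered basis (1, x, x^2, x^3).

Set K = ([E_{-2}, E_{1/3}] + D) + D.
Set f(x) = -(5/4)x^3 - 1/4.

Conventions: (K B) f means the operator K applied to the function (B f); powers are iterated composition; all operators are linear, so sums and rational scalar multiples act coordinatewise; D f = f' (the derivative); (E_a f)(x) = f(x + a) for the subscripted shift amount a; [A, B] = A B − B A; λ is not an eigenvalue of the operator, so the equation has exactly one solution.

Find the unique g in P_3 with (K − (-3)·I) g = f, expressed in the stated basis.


write g with unknown coordinates in the stated basis and equate coefficients in (K − (-3)·I) g = f
solving from the highest basis element down gives g = -(5/12)x^3 + (5/6)x^2 - (10/9)x + 71/108
check: K g = -(5/2)x^2 + (10/3)x - 20/9
so K g − (-3)·g = -(5/4)x^3 - 1/4 = f ✓

the image equals g(x) = -(5/12)x^3 + (5/6)x^2 - (10/9)x + 71/108


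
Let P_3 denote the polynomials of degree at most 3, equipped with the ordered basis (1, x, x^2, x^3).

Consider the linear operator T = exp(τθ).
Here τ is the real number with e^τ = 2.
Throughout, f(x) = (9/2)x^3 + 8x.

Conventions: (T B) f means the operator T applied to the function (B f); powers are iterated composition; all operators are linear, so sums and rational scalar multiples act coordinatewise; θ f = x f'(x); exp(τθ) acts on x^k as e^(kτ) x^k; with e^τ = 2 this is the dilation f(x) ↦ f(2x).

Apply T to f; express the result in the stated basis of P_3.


exp(τθ) x^k = e^(kτ) x^k; with e^τ = 2 this sends x^k to 2^k x^k
x ↦ 2 x
x^3 ↦ 8 x^3
applying this coordinatewise to f: exp(τθ) f = 36x^3 + 16x

the result is g(x) = 36x^3 + 16x
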